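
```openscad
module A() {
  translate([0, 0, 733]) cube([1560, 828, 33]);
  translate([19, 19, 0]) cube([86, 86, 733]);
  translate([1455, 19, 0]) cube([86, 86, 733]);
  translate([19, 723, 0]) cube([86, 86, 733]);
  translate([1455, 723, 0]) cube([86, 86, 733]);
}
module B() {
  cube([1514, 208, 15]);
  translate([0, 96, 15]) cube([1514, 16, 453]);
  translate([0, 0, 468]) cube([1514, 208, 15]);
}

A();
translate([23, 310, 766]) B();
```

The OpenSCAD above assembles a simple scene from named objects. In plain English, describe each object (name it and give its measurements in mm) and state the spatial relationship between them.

A is a table: top 1560 mm (x) × 828 mm (y), 33 mm thick, upper face at z = 766 mm, on four 86×86 mm square legs, each inset 19 mm from the nearest pair of top edges, running from z = 0 to the bottom of the top.

B is an I-beam lying along x, 1514 mm long. Overall section height 483 mm. Two flanges 208 mm wide (y) and 15 mm thick, one on the floor and one at the top; a web 16 mm thick runs between them, centred on the flange width.

The I-beam is on top of the table, centred.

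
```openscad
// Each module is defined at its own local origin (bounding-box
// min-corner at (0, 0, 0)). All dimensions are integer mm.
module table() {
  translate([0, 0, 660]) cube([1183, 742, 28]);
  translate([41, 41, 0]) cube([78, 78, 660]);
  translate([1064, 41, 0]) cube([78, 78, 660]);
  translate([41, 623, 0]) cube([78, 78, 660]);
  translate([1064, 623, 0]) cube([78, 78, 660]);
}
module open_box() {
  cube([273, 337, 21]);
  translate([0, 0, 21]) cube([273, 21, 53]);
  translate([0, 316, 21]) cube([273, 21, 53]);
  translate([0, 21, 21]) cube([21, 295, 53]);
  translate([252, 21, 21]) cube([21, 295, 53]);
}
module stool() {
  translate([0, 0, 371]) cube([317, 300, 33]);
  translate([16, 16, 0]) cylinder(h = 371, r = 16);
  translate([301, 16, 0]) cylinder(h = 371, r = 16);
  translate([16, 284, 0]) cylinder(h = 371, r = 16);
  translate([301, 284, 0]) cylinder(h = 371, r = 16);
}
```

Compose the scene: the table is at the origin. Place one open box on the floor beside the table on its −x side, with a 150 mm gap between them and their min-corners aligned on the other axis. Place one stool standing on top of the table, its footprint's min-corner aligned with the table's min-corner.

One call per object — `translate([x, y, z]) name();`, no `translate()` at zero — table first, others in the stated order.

table();
translate([-423, 0, 0]) open_box();
translate([0, 0, 688]) stool();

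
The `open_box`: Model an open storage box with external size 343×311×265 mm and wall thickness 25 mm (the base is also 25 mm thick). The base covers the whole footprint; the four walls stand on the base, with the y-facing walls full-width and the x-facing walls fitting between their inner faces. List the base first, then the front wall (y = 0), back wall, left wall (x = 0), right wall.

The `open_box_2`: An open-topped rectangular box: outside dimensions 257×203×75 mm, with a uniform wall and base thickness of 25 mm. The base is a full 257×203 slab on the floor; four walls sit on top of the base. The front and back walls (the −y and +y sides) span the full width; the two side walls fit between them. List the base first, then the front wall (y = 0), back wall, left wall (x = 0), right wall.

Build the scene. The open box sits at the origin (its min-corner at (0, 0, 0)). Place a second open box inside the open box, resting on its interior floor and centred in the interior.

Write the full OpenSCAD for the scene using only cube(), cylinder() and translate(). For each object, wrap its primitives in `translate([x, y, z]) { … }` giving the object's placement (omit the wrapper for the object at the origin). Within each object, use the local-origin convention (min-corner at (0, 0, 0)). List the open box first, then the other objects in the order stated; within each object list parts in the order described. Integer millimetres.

cube([343, 311, 25]);
translate([0, 0, 25]) cube([343, 25, 240]);
translate([0, 286, 25]) cube([343, 25, 240]);
translate([0, 25, 25]) cube([25, 261, 240]);
translate([318, 25, 25]) cube([25, 261, 240]);
translate([43, 54, 25]) {
  cube([257, 203, 25]);
  translate([0, 0, 25]) cube([257, 25, 50]);
  translate([0, 178, 25]) cube([257, 25, 50]);
  translate([0, 25, 25]) cube([25, 153, 50]);
  translate([232, 25, 25]) cube([25, 153, 50]);
}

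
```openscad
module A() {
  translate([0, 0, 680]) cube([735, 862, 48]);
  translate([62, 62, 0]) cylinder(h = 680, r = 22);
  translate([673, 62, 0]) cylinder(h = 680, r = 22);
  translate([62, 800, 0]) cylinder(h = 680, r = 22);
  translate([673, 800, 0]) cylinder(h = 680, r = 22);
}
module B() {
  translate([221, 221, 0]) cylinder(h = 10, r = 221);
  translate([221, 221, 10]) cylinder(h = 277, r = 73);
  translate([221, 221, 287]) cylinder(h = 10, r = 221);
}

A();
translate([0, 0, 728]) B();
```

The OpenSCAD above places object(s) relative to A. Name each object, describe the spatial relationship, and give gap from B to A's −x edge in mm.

A is a table. B is a spool. The spool is on top of the table. The gap from the spool to the table's −x edge is 0 mm.

The spool's min-x is at 0; the table's min-x is 0; gap = 0 mm.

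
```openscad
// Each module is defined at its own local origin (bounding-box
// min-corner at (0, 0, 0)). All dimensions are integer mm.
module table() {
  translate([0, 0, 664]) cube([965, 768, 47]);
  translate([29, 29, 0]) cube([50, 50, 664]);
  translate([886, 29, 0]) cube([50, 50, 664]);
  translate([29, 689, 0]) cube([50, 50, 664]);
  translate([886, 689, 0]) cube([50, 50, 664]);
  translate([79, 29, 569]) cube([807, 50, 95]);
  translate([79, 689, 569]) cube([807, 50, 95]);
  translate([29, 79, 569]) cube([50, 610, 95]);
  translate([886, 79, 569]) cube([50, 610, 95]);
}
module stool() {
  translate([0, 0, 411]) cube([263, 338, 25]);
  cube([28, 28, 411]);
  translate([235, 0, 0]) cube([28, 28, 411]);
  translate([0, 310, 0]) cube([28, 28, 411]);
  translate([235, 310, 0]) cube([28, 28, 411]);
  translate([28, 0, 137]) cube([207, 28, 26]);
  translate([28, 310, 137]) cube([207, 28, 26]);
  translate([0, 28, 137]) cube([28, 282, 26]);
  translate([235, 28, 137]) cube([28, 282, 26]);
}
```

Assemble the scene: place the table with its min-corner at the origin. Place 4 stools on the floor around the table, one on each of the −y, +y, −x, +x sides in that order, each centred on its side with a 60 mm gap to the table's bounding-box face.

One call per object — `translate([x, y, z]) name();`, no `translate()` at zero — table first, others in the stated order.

table();
translate([351, -398, 0]) stool();
translate([351, 828, 0]) stool();
translate([-323, 215, 0]) stool();
translate([1025, 215, 0]) stool();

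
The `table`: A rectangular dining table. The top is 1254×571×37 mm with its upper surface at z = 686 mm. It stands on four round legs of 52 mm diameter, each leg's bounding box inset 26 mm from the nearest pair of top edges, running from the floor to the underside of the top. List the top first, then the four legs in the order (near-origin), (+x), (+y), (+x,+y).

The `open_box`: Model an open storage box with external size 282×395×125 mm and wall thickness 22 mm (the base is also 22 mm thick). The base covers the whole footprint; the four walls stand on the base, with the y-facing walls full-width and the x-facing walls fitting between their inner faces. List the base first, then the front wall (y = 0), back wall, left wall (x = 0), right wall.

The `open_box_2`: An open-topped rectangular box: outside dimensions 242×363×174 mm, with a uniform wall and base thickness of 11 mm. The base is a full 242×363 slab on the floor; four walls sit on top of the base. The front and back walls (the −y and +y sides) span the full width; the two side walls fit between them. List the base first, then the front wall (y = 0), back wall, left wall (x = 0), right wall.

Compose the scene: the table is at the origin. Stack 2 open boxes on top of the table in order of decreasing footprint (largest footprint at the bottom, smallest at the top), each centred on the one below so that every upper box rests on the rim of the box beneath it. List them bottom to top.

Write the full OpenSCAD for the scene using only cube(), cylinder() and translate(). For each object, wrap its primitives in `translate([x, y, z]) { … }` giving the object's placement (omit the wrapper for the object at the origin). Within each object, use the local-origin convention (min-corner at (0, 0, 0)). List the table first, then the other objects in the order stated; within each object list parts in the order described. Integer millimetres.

translate([0, 0, 649]) cube([1254, 571, 37]);
translate([52, 52, 0]) cylinder(h = 649, r = 26);
translate([1202, 52, 0]) cylinder(h = 649, r = 26);
translate([52, 519, 0]) cylinder(h = 649, r = 26);
translate([1202, 519, 0]) cylinder(h = 649, r = 26);
translate([486, 88, 686]) {
  cube([282, 395, 22]);
  translate([0, 0, 22]) cube([282, 22, 103]);
  translate([0, 373, 22]) cube([282, 22, 103]);
  translate([0, 22, 22]) cube([22, 351, 103]);
  translate([260, 22, 22]) cube([22, 351, 103]);
}
translate([506, 104, 811]) {
  cube([242, 363, 11]);
  translate([0, 0, 11]) cube([242, 11, 163]);
  translate([0, 352, 11]) cube([242, 11, 163]);
  translate([0, 11, 11]) cube([11, 341, 163]);
  translate([231, 11, 11]) cube([11, 341, 163]);
}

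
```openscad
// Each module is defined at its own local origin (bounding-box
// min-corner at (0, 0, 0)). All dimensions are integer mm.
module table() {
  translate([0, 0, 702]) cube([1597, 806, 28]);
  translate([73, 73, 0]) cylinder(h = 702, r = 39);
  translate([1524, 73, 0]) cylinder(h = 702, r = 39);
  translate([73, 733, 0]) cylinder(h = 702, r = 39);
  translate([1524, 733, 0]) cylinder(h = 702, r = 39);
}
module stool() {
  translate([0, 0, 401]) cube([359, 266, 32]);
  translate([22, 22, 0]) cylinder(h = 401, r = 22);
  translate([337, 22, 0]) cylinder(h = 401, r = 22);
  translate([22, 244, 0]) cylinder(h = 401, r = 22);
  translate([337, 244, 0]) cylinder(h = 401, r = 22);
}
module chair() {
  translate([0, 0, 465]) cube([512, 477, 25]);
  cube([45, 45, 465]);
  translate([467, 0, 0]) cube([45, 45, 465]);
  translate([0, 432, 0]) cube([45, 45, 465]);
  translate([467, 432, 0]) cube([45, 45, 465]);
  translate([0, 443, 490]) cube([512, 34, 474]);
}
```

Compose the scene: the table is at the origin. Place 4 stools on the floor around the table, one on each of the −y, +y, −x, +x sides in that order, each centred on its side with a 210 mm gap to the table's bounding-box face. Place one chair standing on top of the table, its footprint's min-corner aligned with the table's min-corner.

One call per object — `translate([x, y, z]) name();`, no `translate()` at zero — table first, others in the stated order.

table();
translate([619, -476, 0]) stool();
translate([619, 1016, 0]) stool();
translate([-569, 270, 0]) stool();
translate([1807, 270, 0]) stool();
translate([0, 0, 730]) chair();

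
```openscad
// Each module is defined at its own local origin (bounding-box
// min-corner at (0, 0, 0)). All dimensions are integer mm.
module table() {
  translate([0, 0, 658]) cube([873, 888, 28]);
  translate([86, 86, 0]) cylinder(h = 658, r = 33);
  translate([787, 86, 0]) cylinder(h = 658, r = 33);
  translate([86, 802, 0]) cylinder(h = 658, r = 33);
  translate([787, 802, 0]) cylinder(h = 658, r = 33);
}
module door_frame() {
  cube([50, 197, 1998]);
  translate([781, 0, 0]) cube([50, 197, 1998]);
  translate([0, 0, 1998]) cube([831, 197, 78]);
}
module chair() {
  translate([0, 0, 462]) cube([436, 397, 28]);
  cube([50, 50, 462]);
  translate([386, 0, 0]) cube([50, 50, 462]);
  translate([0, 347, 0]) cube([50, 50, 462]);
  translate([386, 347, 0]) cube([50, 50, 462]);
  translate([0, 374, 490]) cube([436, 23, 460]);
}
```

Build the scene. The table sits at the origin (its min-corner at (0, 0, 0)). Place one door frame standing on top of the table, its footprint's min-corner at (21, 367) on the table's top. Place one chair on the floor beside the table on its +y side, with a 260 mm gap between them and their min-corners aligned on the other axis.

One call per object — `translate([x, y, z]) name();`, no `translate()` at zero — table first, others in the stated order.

table();
translate([21, 367, 686]) door_frame();
translate([0, 1148, 0]) chair();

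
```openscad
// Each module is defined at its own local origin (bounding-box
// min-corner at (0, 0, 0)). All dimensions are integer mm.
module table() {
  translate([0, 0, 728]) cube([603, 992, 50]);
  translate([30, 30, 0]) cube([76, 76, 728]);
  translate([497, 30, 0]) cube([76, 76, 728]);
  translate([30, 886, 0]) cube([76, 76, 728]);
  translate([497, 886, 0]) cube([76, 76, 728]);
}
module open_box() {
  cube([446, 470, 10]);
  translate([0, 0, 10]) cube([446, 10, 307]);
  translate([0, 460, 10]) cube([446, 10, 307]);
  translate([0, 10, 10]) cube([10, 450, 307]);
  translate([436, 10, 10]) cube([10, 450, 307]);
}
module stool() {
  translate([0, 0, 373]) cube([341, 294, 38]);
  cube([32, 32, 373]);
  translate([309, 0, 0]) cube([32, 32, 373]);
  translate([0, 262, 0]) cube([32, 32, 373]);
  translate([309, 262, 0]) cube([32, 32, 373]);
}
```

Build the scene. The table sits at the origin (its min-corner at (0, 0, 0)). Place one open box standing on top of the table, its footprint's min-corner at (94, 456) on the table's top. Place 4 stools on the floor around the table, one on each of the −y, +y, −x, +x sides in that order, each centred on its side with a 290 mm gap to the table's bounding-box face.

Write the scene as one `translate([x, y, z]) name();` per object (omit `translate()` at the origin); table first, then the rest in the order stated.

table();
translate([94, 456, 778]) open_box();
translate([131, -584, 0]) stool();
translate([131, 1282, 0]) stool();
translate([-631, 349, 0]) stool();
translate([893, 349, 0]) stool();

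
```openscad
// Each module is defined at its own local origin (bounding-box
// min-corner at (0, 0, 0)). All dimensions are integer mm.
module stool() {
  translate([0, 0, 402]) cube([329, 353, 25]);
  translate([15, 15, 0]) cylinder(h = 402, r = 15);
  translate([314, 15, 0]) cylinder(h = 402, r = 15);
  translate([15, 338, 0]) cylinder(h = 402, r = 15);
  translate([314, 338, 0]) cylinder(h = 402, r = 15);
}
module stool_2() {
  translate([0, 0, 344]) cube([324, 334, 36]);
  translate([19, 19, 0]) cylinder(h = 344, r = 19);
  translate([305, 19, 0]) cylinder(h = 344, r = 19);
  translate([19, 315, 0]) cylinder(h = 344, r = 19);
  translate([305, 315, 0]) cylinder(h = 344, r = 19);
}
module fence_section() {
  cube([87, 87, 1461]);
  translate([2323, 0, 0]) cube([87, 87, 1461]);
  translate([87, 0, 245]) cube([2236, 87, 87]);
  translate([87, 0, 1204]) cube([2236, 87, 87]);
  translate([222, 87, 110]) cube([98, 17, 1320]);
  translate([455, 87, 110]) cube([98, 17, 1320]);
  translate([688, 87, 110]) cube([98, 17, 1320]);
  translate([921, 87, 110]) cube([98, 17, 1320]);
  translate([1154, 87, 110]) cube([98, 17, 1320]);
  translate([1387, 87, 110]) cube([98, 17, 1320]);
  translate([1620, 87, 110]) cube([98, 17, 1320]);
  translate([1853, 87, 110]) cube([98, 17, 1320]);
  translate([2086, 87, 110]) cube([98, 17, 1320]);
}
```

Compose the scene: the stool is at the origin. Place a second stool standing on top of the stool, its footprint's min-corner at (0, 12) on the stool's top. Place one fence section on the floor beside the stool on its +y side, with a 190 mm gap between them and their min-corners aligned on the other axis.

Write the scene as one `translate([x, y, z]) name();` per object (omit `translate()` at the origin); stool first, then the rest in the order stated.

stool();
translate([0, 12, 427]) stool_2();
translate([0, 543, 0]) fence_section();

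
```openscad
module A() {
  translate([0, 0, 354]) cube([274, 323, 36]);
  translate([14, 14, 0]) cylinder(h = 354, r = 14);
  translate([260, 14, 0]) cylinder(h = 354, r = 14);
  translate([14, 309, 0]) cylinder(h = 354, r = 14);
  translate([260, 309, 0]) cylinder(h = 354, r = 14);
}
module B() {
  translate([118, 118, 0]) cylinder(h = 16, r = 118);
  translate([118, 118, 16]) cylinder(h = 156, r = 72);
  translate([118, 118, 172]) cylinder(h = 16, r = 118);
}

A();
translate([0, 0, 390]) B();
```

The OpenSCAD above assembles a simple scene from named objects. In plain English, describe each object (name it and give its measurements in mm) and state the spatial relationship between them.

A is a four-legged stool. The seat is a 274×323×36 mm slab whose top surface is at z = 390 mm; four round legs, each 28 mm in diameter, run from the floor (z = 0) to the underside of the seat, each leg's axis is inset half a diameter from the nearest pair of seat edges (so the leg's bounding box is flush with the corner).

B is a spool: two coaxial disc flanges of radius 118 mm and thickness 16 mm, joined by a core cylinder of radius 72 mm and height 156 mm. The lower flange rests on z = 0 and the three cylinders share a vertical axis.

The spool is on top of the stool.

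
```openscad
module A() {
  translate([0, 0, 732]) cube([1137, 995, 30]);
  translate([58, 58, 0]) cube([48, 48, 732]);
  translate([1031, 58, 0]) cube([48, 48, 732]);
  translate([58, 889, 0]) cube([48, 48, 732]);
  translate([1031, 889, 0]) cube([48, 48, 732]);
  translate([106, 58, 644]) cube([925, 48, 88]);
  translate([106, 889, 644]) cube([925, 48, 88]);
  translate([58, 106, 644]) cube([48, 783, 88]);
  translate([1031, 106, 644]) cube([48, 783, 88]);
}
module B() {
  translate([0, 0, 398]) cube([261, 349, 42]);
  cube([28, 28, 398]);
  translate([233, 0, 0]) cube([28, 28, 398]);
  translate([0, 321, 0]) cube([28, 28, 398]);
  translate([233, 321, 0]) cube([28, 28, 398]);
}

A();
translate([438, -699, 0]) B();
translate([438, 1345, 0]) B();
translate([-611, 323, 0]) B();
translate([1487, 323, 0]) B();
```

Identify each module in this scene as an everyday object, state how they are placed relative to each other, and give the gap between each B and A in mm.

Each stool's nearest face is 350 mm from the table's bounding box.

A is a table. B is a stool. Four stools sit around the table at the −y, +y, −x, +x sides. The gap between each stool and the table is 350 mm.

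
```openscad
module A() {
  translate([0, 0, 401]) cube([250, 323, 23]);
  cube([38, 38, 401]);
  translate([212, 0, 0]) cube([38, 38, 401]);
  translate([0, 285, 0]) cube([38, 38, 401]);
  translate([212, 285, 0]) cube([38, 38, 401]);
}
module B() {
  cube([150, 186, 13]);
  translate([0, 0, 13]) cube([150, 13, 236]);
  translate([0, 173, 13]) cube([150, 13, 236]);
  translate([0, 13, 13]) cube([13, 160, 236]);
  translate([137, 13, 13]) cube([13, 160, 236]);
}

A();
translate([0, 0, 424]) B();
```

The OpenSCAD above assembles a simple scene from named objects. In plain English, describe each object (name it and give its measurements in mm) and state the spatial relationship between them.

A is a four-legged stool. The seat is 250×323 mm, 23 mm thick, top at z = 424 mm. It stands on four square legs, each 38×38 mm in cross-section, from z = 0 to the seat underside, each flush with a corner of the seat.

B is an open-topped rectangular box: outside dimensions 150×186×249 mm, with a uniform wall and base thickness of 13 mm. The base is a full 150×186 slab on the floor; four walls sit on top of the base. The front and back walls (the −y and +y sides) span the full width; the two side walls fit between them.

The open box is on top of the stool.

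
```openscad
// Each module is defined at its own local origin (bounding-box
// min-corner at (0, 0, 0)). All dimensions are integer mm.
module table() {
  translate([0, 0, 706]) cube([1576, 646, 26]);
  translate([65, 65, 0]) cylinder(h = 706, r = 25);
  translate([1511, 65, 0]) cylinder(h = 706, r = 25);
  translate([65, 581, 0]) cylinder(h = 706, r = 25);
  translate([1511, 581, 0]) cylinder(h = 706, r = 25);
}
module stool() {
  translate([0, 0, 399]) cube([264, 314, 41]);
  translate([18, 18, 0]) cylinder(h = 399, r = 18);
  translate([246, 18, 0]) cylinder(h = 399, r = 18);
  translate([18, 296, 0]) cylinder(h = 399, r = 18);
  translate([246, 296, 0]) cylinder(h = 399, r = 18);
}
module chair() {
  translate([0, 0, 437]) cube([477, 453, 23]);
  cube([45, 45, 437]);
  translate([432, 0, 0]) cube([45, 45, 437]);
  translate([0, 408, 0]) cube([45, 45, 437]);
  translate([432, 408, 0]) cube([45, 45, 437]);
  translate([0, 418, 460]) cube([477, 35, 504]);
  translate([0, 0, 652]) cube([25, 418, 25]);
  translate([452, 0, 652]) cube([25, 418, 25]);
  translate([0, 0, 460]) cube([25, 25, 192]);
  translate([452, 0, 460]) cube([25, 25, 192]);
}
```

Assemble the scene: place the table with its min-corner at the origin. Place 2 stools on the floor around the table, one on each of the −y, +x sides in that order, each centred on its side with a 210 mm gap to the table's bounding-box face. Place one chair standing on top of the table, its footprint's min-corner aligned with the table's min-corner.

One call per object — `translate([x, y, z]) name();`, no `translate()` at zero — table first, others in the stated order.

table();
translate([656, -524, 0]) stool();
translate([1786, 166, 0]) stool();
translate([0, 0, 732]) chair();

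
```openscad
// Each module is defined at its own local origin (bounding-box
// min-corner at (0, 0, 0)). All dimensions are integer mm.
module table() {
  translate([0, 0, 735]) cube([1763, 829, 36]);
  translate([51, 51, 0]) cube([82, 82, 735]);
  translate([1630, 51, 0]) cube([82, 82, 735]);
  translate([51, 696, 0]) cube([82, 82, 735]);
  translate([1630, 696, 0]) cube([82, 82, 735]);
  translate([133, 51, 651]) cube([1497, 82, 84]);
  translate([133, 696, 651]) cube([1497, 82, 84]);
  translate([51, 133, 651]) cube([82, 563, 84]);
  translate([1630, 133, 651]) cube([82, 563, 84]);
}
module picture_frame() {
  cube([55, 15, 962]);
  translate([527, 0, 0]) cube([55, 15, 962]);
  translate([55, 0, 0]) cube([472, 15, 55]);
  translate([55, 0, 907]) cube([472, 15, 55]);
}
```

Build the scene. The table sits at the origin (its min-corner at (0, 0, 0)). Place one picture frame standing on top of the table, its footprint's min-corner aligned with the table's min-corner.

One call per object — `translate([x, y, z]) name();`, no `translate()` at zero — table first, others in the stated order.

table();
translate([0, 0, 771]) picture_frame();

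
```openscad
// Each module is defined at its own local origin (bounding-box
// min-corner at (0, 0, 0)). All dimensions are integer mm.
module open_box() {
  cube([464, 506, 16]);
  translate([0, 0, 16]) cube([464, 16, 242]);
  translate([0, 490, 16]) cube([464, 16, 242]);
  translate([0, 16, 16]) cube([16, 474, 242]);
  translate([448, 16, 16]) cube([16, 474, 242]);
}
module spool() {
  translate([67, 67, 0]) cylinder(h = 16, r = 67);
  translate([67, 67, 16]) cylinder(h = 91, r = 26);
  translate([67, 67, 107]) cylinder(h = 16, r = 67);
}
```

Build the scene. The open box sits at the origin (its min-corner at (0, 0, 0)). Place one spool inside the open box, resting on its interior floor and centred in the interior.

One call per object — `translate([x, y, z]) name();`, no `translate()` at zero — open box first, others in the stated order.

open_box();
translate([165, 186, 16]) spool();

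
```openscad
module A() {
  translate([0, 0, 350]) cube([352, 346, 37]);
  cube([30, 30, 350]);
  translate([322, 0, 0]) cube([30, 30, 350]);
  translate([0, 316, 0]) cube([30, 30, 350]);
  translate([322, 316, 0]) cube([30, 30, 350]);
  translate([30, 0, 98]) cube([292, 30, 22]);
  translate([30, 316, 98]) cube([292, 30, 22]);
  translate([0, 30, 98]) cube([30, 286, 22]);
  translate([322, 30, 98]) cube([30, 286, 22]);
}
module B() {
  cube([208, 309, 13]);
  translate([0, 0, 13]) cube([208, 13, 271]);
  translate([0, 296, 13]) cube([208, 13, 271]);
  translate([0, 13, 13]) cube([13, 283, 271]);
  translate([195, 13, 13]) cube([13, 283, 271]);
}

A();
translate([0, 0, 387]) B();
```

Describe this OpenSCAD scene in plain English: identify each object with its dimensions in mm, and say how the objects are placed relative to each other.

A is a simple wooden stool: a rectangular seat 352 mm (x) by 346 mm (y), 37 mm thick, top face at z = 387 mm, on four square legs, each 30×30 mm in cross-section. The legs rest on z = 0, each flush with a corner of the seat. Four stretchers, 30 mm wide and 22 mm tall, connect adjacent legs with their undersides at z = 98 mm, each running between the inner faces of the legs it joins and aligned with the legs' outer faces on the other axis.

B is an open-topped rectangular box: outside dimensions 208×309×284 mm, with a uniform wall and base thickness of 13 mm. The base is a full 208×309 slab on the floor; four walls sit on top of the base. The front and back walls (the −y and +y sides) span the full width; the two side walls fit between them.

The open box is on top of the stool.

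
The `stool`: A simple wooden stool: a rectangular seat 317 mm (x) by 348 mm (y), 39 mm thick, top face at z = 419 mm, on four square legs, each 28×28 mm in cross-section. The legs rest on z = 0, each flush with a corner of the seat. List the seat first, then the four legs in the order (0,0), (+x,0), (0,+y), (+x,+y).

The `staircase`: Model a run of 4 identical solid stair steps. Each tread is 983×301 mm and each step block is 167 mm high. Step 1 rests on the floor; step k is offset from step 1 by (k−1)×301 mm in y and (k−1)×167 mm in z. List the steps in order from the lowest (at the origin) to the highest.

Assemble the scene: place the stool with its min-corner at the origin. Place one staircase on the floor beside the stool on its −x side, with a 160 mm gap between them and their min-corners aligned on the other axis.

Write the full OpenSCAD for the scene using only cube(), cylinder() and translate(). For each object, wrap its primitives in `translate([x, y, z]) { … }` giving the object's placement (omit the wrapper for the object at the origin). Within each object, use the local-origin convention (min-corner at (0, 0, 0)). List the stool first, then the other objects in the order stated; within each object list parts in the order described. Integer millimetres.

translate([0, 0, 380]) cube([317, 348, 39]);
cube([28, 28, 380]);
translate([289, 0, 0]) cube([28, 28, 380]);
translate([0, 320, 0]) cube([28, 28, 380]);
translate([289, 320, 0]) cube([28, 28, 380]);
translate([-1143, 0, 0]) {
  cube([983, 301, 167]);
  translate([0, 301, 167]) cube([983, 301, 167]);
  translate([0, 602, 334]) cube([983, 301, 167]);
  translate([0, 903, 501]) cube([983, 301, 167]);
}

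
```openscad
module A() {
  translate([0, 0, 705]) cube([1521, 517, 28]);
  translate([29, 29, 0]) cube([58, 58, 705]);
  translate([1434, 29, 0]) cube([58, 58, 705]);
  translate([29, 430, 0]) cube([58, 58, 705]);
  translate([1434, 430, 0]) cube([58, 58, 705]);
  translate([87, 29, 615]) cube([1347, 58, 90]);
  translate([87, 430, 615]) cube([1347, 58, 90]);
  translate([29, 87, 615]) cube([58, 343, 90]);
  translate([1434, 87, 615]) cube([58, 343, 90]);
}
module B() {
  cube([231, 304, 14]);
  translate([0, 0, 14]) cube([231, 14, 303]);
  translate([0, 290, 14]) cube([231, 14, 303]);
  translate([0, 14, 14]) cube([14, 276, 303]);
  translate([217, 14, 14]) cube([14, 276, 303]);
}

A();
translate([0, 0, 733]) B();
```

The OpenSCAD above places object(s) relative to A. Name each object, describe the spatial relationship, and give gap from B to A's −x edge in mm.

The open box's min-x is at 0; the table's min-x is 0; gap = 0 mm.

A is a table. B is an open box. The open box is on top of the table. The gap from the open box to the table's −x edge is 0 mm.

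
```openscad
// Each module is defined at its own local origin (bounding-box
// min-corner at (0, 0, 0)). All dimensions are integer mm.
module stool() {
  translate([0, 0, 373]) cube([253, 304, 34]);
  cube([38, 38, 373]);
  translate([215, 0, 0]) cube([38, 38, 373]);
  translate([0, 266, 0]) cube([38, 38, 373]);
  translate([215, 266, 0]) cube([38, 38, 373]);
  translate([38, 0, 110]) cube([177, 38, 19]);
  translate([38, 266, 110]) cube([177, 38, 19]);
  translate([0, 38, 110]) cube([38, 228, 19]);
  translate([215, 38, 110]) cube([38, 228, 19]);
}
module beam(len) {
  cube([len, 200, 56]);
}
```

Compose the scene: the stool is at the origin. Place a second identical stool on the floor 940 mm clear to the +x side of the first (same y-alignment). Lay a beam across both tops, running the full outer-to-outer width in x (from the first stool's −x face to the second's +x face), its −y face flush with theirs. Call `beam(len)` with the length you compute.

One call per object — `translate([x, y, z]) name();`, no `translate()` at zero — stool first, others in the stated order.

stool();
translate([1193, 0, 0]) stool();
translate([0, 0, 407]) beam(1446);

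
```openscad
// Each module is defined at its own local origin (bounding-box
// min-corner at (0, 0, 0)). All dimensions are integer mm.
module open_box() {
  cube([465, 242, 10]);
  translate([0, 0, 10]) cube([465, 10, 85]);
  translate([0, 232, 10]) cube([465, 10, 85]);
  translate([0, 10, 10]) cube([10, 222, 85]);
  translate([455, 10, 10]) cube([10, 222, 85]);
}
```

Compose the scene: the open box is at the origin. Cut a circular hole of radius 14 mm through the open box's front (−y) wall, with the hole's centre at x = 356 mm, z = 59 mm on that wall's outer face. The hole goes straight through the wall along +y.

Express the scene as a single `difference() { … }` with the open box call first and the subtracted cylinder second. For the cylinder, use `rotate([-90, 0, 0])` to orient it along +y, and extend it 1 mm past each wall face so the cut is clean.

difference() {
  open_box();
  translate([356, -1, 59]) rotate([-90, 0, 0]) cylinder(h = 12, r = 14);
}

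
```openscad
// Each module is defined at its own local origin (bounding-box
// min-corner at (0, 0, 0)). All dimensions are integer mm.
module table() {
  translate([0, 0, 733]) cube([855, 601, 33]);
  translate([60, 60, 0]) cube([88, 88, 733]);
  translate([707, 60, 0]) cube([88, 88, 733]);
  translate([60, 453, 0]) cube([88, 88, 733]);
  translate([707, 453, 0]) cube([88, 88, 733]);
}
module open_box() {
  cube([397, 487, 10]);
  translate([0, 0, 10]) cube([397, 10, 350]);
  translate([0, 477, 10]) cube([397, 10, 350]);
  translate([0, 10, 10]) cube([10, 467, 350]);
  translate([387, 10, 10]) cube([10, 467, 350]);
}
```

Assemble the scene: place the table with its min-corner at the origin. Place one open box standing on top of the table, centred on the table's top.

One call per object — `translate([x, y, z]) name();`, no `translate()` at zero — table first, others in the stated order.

table();
translate([229, 57, 766]) open_box();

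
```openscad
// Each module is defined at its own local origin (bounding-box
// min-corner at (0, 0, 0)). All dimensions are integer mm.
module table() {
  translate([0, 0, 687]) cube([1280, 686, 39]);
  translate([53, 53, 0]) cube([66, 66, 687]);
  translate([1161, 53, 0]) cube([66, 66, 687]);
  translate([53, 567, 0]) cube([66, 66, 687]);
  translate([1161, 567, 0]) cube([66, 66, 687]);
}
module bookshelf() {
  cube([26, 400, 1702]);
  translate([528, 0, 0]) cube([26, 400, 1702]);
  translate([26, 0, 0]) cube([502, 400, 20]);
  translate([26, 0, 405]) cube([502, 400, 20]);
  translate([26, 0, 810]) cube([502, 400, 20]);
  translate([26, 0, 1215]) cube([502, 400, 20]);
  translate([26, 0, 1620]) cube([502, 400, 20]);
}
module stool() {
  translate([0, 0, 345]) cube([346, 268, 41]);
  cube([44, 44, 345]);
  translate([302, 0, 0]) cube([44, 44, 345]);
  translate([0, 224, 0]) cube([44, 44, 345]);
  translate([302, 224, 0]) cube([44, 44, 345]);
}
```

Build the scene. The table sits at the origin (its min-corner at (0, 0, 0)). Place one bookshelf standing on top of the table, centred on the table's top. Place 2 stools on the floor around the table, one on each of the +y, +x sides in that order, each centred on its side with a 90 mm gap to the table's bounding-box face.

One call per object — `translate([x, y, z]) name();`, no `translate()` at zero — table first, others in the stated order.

table();
translate([363, 143, 726]) bookshelf();
translate([467, 776, 0]) stool();
translate([1370, 209, 0]) stool();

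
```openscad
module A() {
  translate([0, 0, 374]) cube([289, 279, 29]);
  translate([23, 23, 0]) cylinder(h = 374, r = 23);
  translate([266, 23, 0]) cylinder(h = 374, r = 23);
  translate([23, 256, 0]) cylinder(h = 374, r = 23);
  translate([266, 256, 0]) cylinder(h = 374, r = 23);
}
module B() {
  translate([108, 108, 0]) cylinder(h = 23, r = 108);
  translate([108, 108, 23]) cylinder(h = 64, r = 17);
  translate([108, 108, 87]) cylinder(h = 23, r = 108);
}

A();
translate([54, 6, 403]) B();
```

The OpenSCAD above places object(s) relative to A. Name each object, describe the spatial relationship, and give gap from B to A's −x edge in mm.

The spool's min-x is at 54; the stool's min-x is 0; gap = 54 mm.

A is a stool. B is a spool. The spool is on top of the stool. The gap from the spool to the stool's −x edge is 54 mm.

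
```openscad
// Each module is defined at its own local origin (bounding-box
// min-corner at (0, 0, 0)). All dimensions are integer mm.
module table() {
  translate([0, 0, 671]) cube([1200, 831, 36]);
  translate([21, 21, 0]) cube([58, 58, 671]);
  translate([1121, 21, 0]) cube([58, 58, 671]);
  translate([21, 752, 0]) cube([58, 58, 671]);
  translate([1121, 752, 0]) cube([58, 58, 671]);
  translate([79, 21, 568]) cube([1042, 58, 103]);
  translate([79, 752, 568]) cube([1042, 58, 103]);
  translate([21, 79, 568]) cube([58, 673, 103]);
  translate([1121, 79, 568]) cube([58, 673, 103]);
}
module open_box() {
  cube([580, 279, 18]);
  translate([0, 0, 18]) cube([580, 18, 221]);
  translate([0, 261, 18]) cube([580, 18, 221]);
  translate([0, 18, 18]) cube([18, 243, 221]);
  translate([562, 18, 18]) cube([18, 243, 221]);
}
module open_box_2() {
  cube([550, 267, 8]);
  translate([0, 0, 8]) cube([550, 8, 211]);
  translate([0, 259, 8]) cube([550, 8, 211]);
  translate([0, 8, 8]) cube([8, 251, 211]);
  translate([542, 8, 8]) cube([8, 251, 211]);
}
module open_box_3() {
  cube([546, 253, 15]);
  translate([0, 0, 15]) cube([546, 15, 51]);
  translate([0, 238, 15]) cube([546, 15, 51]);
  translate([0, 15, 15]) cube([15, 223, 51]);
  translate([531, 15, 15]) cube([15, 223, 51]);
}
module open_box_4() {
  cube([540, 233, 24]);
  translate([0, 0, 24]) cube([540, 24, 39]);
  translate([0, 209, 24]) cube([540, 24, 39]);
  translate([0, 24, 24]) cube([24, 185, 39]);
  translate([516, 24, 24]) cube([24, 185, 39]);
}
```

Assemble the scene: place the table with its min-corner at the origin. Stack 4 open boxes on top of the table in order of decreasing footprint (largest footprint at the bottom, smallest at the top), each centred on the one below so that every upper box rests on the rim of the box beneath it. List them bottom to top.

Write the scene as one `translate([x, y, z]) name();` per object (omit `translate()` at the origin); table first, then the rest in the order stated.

table();
translate([310, 276, 707]) open_box();
translate([325, 282, 946]) open_box_2();
translate([327, 289, 1165]) open_box_3();
translate([330, 299, 1231]) open_box_4();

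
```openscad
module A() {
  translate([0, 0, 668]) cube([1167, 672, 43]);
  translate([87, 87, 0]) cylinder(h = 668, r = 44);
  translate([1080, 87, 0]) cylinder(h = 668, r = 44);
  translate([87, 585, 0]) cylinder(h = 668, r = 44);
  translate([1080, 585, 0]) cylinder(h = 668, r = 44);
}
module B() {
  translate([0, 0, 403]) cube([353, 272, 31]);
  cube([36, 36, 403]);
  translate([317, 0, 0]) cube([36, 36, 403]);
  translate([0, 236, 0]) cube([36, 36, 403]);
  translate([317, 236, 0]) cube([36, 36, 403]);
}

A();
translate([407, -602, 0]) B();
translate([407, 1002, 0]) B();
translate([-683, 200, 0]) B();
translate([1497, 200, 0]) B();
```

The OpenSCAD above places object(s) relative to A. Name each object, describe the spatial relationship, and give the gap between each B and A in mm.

A is a table. B is a stool. Four stools sit around the table at the −y, +y, −x, +x sides. The gap between each stool and the table is 330 mm.

Each stool's nearest face is 330 mm from the table's bounding box.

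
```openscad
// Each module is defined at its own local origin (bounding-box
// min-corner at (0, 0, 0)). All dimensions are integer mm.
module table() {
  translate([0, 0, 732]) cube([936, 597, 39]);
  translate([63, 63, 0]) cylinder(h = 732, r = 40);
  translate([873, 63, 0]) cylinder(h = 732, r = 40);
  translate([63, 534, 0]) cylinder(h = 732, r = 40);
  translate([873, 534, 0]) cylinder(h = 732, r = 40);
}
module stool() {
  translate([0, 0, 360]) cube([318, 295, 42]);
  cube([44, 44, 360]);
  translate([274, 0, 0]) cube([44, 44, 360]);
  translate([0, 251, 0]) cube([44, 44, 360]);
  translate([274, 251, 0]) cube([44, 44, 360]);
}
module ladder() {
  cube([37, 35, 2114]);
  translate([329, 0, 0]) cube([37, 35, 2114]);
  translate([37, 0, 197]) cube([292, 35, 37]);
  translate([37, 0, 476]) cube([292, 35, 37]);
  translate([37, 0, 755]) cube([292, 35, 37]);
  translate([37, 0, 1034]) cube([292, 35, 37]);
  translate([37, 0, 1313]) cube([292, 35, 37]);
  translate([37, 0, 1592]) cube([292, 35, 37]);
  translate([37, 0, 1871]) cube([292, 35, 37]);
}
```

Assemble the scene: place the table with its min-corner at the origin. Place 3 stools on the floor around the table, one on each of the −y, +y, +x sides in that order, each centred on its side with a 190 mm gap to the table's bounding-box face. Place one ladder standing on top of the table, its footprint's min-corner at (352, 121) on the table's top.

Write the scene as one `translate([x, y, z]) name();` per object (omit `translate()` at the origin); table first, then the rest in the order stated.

table();
translate([309, -485, 0]) stool();
translate([309, 787, 0]) stool();
translate([1126, 151, 0]) stool();
translate([352, 121, 771]) ladder();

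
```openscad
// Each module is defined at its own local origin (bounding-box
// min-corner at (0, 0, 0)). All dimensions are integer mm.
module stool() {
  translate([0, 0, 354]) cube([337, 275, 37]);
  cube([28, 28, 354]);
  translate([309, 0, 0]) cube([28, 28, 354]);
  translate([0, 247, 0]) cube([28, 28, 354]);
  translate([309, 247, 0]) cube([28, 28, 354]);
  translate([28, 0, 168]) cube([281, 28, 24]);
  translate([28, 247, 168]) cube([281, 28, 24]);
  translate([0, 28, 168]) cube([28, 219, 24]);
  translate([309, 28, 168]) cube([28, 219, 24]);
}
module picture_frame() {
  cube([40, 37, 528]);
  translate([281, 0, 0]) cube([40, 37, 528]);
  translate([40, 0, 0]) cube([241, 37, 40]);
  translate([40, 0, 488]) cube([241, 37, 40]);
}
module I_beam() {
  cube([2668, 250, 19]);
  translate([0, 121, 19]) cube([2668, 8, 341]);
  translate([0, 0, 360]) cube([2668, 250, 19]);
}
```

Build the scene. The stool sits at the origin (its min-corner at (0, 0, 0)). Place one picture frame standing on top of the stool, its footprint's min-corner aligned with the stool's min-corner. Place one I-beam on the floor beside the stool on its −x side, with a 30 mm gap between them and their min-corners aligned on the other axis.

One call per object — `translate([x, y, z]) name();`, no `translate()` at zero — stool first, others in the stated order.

stool();
translate([0, 0, 391]) picture_frame();
translate([-2698, 0, 0]) I_beam();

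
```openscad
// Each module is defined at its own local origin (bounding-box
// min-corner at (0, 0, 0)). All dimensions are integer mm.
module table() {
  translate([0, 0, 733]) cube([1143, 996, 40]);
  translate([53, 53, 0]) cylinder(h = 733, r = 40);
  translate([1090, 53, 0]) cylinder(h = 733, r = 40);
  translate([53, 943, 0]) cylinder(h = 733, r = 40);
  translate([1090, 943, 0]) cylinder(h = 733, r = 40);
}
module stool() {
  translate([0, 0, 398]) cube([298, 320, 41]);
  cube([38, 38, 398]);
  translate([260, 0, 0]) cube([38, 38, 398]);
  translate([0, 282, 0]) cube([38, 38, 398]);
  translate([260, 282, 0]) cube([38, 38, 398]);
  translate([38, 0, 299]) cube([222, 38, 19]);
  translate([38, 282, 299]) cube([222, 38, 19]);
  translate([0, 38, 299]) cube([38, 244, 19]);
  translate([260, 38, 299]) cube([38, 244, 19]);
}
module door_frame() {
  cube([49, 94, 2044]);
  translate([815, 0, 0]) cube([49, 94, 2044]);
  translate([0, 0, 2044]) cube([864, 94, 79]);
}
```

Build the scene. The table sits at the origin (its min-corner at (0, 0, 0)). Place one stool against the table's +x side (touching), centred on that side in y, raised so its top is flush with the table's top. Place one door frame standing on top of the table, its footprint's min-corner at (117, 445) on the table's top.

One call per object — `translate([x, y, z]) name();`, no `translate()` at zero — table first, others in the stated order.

table();
translate([1143, 338, 334]) stool();
translate([117, 445, 773]) door_frame();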